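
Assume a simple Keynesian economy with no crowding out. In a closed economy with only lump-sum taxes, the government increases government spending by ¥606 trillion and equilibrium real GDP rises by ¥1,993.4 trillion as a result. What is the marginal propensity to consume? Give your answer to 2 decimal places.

0.70

Implied spending multiplier k = ΔY/ΔG = 1,993.4/606 ≈ 3.2894.
Since k = 1/(1 − MPC), MPC = 1 − 1/k = 1 − ΔG/ΔY = 1 − 606/1,993.4 ≈ 0.70.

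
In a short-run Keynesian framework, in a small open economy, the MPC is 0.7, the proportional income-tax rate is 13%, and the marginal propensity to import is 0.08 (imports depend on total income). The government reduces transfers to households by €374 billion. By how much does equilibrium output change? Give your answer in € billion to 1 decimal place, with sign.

−€555.8 billion

The transfer change shifts disposable income by −€374 billion, so first-round consumption changes by c·ΔTR = 0.7 × (−€374 billion) = −€261.8 billion.
Expenditure multiplier = 1/(1 − c(1−t) + m) = 1/(1 − 0.7×0.87 + 0.08) = 1/0.471 ≈ 2.123.
The transfer multiplier is c × k ≈ 1.486, so ΔY = k × (c·ΔTR) = (−€261.8 billion) / 0.471 ≈ −€555.8 billion.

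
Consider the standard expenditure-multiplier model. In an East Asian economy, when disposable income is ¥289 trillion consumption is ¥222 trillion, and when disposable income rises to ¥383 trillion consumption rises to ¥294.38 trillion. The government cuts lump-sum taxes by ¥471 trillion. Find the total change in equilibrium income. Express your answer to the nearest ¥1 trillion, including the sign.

MPC = ΔC/ΔYd = (294.38 − 222)/(383 − 289) = 72.38/94 = 0.77.
A lump-sum tax change of −¥471 trillion shifts disposable income by +¥471 trillion; first-round consumption changes by −c × ΔT = −0.77 × (−¥471 trillion) = +¥362.67 trillion.
Expenditure multiplier = 1/(1 − MPC) = 1/(1 − 0.77) = 1/0.23 ≈ 4.348.
The tax multiplier is −c × k ≈ −3.348, so ΔY = k × (−c·ΔT) = (+¥362.67 trillion) / 0.23 ≈ +¥1,577 trillion.

+¥1,577 trillion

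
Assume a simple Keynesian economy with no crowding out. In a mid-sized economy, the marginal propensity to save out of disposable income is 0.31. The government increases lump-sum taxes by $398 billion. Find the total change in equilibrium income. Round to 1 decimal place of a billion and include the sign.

MPC = 1 − MPS = 1 − 0.31 = 0.69.
A lump-sum tax change of +$398 billion shifts disposable income by −$398 billion; first-round consumption changes by −c × ΔT = −0.69 × (+$398 billion) = −$274.62 billion.
Expenditure multiplier = 1/(1 − MPC) = 1/(1 − 0.69) = 1/0.31 ≈ 3.226.
The tax multiplier is −c × k ≈ −2.226, so ΔY = k × (−c·ΔT) = (−$274.62 billion) / 0.31 ≈ −$885.9 billion.

−$885.9 billion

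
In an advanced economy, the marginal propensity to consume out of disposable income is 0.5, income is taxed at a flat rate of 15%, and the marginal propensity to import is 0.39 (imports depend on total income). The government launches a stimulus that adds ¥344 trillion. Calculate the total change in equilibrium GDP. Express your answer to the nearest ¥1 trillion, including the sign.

Government-spending multiplier = 1/(1 − c(1−t) + m) = 1/(1 − 0.5×0.85 + 0.39) = 1/0.965 ≈ 1.036.
ΔY = k × ΔG = (+¥344 trillion) / 0.965 ≈ +¥356 trillion.

+¥356 trillion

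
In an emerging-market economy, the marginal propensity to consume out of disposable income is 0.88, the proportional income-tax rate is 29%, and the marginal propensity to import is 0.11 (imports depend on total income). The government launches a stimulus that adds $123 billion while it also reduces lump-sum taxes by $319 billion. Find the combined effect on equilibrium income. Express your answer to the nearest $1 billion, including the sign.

+$832 billion

Expenditure multiplier = 1/(1 − c(1−t) + m) = 1/(1 − 0.88×0.71 + 0.11) = 1/0.4852 ≈ 2.061.
ΔG contributes k·ΔG = (+$123 billion) / 0.4852 ≈ +$253.5 billion.
ΔT of −$319 billion changes first-round spending by −c·ΔT = +$280.72 billion, contributing k·(−c·ΔT) = (+$280.72 billion) / 0.4852 ≈ +$578.6 billion.
Net ΔY = k(ΔG − c·ΔT) = (+$403.72 billion) / 0.4852 ≈ +$832 billion.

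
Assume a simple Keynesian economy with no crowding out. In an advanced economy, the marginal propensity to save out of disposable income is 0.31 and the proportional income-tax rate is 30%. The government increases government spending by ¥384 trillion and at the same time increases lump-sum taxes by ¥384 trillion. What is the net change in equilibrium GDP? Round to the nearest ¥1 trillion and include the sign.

+¥230 trillion

MPC = 1 − MPS = 1 − 0.31 = 0.69.
Expenditure multiplier = 1/(1 − c(1−t)) = 1/(1 − 0.69×0.7) = 1/0.517 ≈ 1.934.
ΔG contributes k·ΔG = (+¥384 trillion) / 0.517 ≈ +¥742.7 trillion.
ΔT of +¥384 trillion changes first-round spending by −c·ΔT = −¥264.96 trillion, contributing k·(−c·ΔT) = (−¥264.96 trillion) / 0.517 ≈ −¥512.5 trillion.
Net ΔY = k(ΔG − c·ΔT) = (+¥119.04 trillion) / 0.517 ≈ +¥230 trillion.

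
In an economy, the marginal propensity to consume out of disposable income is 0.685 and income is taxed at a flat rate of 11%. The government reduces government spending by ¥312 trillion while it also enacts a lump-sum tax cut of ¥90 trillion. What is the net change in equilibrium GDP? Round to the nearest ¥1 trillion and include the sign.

−¥641 trillion

Expenditure multiplier = 1/(1 − c(1−t)) = 1/(1 − 0.685×0.89) = 1/0.39035 ≈ 2.562.
ΔG contributes k·ΔG = (−¥312 trillion) / 0.39035 ≈ −¥799.3 trillion.
ΔT of −¥90 trillion changes first-round spending by −c·ΔT = +¥61.65 trillion, contributing k·(−c·ΔT) = (+¥61.65 trillion) / 0.39035 ≈ +¥157.9 trillion.
Net ΔY = k(ΔG − c·ΔT) = (−¥250.35 trillion) / 0.39035 ≈ −¥641 trillion.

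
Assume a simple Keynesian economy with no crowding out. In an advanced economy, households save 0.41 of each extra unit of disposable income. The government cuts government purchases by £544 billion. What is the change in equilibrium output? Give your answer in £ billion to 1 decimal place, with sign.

−£1,326.8 billion

MPC = 1 − MPS = 1 − 0.41 = 0.59.
Expenditure multiplier = 1/(1 − MPC) = 1/(1 − 0.59) = 1/0.41 ≈ 2.439.
ΔY = k × ΔG = (−£544 billion) / 0.41 ≈ −£1,326.8 billion.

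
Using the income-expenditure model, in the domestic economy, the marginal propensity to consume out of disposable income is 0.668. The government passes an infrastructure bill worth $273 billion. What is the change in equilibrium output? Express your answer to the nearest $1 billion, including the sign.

Spending multiplier = 1/(1 − MPC) = 1/(1 − 0.668) = 1/0.332 ≈ 3.012.
ΔY = k × ΔG = (+$273 billion) / 0.332 ≈ +$822 billion.

+$822 billion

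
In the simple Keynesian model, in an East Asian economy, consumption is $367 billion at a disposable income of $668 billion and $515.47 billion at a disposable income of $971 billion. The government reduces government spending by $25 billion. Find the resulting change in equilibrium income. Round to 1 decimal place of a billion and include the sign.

−$49.0 billion

MPC = ΔC/ΔYd = (515.47 − 367)/(971 − 668) = 148.47/303 = 0.49.
Expenditure multiplier = 1/(1 − MPC) = 1/(1 − 0.49) = 1/0.51 ≈ 1.961.
ΔY = k × ΔG = (−$25 billion) / 0.51 ≈ −$49 billion.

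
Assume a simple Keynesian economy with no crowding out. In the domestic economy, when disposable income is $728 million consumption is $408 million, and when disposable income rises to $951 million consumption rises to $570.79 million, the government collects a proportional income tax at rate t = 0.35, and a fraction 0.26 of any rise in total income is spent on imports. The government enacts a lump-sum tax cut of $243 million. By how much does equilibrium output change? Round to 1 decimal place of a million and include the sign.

MPC = ΔC/ΔYd = (570.79 − 408)/(951 − 728) = 162.79/223 = 0.73.
A lump-sum tax change of −$243 million shifts disposable income by +$243 million; first-round consumption changes by −c × ΔT = −0.73 × (−$243 million) = +$177.39 million.
Expenditure multiplier = 1/(1 − c(1−t) + m) = 1/(1 − 0.73×0.65 + 0.26) = 1/0.7855 ≈ 1.273.
The tax multiplier is −c × k ≈ −0.929, so ΔY = k × (−c·ΔT) = (+$177.39 million) / 0.7855 ≈ +$225.8 million.

+$225.8 million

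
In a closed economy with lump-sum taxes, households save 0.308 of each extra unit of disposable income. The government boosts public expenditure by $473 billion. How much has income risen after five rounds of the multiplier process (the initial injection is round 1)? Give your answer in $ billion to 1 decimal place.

MPC = 1 − MPS = 1 − 0.308 = 0.692.
Round 1 adds ΔG = $473 billion; each later round is MPC = 0.692 times the previous.
After 5 rounds: 473 + 327.316 + 226.502672 + 156.739849024 + 108.463975524608 = ΔG·(1 − c^5)/(1 − c) = 473 × (1 − 0.158683025503232)/0.308 ≈ $1,292 billion.

$1,292.0 billion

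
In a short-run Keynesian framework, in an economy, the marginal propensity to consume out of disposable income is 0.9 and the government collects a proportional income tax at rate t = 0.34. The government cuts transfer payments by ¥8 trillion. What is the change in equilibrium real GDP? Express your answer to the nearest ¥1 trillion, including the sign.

−¥18 trillion

The transfer change shifts disposable income by −¥8 trillion, so first-round consumption changes by c·ΔTR = 0.9 × (−¥8 trillion) = −¥7.2 trillion.
Expenditure multiplier = 1/(1 − c(1−t)) = 1/(1 − 0.9×0.66) = 1/0.406 ≈ 2.463.
The transfer multiplier is c × k ≈ 2.217, so ΔY = k × (c·ΔTR) = (−¥7.2 trillion) / 0.406 ≈ −¥18 trillion.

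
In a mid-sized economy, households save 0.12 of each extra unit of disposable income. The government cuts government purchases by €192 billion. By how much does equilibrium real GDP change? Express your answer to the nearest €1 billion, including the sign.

MPC = 1 − MPS = 1 − 0.12 = 0.88.
Expenditure multiplier = 1/(1 − MPC) = 1/(1 − 0.88) = 1/0.12 ≈ 8.333.
ΔY = k × ΔG = (−€192 billion) / 0.12 = −€1,600 billion.

−€1,600 billion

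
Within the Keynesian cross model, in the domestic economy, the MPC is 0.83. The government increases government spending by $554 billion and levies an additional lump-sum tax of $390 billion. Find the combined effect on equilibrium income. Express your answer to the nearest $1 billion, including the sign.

Expenditure multiplier = 1/(1 − MPC) = 1/(1 − 0.83) = 1/0.17 ≈ 5.882.
ΔG contributes k·ΔG = (+$554 billion) / 0.17 ≈ +$3,258.8 billion.
ΔT of +$390 billion changes first-round spending by −c·ΔT = −$323.7 billion, contributing k·(−c·ΔT) = (−$323.7 billion) / 0.17 ≈ −$1,904.1 billion.
Net ΔY = k(ΔG − c·ΔT) = (+$230.3 billion) / 0.17 ≈ +$1,355 billion.

+$1,355 billion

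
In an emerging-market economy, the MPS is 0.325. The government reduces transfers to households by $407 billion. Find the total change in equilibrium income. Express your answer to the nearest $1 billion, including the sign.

−$845 billion

MPC = 1 − MPS = 1 − 0.325 = 0.675.
The transfer change shifts disposable income by −$407 billion, so first-round consumption changes by c·ΔTR = 0.675 × (−$407 billion) = −$274.725 billion.
Expenditure multiplier = 1/(1 − MPC) = 1/(1 − 0.675) = 1/0.325 ≈ 3.077.
The transfer multiplier is c × k ≈ 2.077, so ΔY = k × (c·ΔTR) = (−$274.725 billion) / 0.325 ≈ −$845 billion.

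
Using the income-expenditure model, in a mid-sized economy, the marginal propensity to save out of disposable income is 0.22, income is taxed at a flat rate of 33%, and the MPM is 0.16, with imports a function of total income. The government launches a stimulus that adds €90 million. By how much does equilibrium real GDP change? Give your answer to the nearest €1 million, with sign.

+€141 million

MPC = 1 − MPS = 1 − 0.22 = 0.78.
Spending multiplier = 1/(1 − c(1−t) + m) = 1/(1 − 0.78×0.67 + 0.16) = 1/0.6374 ≈ 1.569.
ΔY = k × ΔG = (+€90 million) / 0.6374 ≈ +€141 million.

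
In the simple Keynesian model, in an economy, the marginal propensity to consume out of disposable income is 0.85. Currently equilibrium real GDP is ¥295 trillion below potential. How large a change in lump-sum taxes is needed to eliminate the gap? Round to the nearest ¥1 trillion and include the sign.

−¥52 trillion

Spending multiplier = 1/(1 − MPC) = 1/(1 − 0.85) = 1/0.15 ≈ 6.667.
Tax multiplier = −c·k = −0.85/0.15 ≈ −5.667. Need ΔY = +¥295 trillion, so ΔT = ΔY/(−c·k) = −(+¥295 trillion) × 0.15 / 0.85 ≈ −¥52 trillion.
The government should cut lump-sum taxes by ¥52 trillion.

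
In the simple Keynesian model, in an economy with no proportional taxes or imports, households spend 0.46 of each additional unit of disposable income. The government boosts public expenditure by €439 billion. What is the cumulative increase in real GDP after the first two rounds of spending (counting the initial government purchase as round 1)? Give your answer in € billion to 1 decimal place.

€640.9 billion

Round 1 adds ΔG = €439 billion; each later round is MPC = 0.46 times the previous.
After 2 rounds: 439 + 201.94 = ΔG·(1 − c^2)/(1 − c) = 439 × (1 − 0.2116)/0.54 ≈ €640.9 billion.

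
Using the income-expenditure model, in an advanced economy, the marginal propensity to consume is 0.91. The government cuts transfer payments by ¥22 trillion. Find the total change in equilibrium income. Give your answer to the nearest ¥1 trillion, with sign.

−¥222 trillion

The transfer change shifts disposable income by −¥22 trillion, so first-round consumption changes by c·ΔTR = 0.91 × (−¥22 trillion) = −¥20.02 trillion.
Expenditure multiplier = 1/(1 − MPC) = 1/(1 − 0.91) = 1/0.09 ≈ 11.111.
The transfer multiplier is c × k ≈ 10.111, so ΔY = k × (c·ΔTR) = (−¥20.02 trillion) / 0.09 ≈ −¥222 trillion.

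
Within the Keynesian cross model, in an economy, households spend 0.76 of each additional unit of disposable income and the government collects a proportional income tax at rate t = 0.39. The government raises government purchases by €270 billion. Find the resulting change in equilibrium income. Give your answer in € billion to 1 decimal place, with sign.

+€503.4 billion

Spending multiplier = 1/(1 − c(1−t)) = 1/(1 − 0.76×0.61) = 1/0.5364 ≈ 1.864.
ΔY = k × ΔG = (+€270 billion) / 0.5364 ≈ +€503.4 billion.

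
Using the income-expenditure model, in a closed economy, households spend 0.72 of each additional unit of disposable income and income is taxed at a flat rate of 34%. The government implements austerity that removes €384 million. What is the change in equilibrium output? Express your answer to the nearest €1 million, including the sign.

Expenditure multiplier = 1/(1 − c(1−t)) = 1/(1 − 0.72×0.66) = 1/0.5248 ≈ 1.905.
ΔY = k × ΔG = (−€384 million) / 0.5248 ≈ −€732 million.

−€732 million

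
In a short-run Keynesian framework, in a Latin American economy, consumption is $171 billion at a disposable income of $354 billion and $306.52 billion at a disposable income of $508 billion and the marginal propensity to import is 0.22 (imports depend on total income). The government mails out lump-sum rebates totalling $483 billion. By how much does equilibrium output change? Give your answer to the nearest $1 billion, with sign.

MPC = ΔC/ΔYd = (306.52 − 171)/(508 − 354) = 135.52/154 = 0.88.
A lump-sum tax change of −$483 billion shifts disposable income by +$483 billion; first-round consumption changes by −c × ΔT = −0.88 × (−$483 billion) = +$425.04 billion.
Expenditure multiplier = 1/(1 − c + m) = 1/(1 − 0.88 + 0.22) = 1/0.34 ≈ 2.941.
The tax multiplier is −c × k ≈ −2.588, so ΔY = k × (−c·ΔT) = (+$425.04 billion) / 0.34 ≈ +$1,250 billion.

+$1,250 billion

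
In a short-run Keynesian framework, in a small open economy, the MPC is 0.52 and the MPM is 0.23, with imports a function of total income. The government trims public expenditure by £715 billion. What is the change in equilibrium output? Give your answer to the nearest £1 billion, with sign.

Expenditure multiplier = 1/(1 − c + m) = 1/(1 − 0.52 + 0.23) = 1/0.71 ≈ 1.408.
ΔY = k × ΔG = (−£715 billion) / 0.71 ≈ −£1,007 billion.

−£1,007 billion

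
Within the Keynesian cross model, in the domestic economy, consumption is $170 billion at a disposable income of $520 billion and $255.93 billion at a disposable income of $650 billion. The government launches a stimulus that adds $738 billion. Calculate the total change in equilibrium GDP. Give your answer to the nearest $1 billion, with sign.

MPC = ΔC/ΔYd = (255.93 − 170)/(650 − 520) = 85.93/130 = 0.661.
Expenditure multiplier = 1/(1 − MPC) = 1/(1 − 0.661) = 1/0.339 ≈ 2.95.
ΔY = k × ΔG = (+$738 billion) / 0.339 ≈ +$2,177 billion.

+$2,177 billion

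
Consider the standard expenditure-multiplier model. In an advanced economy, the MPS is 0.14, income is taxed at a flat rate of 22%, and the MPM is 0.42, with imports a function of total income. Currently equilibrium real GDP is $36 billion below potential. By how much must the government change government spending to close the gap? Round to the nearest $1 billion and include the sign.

MPC = 1 − MPS = 1 − 0.14 = 0.86.
Spending multiplier = 1/(1 − c(1−t) + m) = 1/(1 − 0.86×0.78 + 0.42) = 1/0.7492 ≈ 1.335.
Need ΔY = +$36 billion, so ΔG = ΔY/k = (+$36 billion) × 0.7492 ≈ +$27 billion.
The government should increase government spending by $27 billion.

+$27 billion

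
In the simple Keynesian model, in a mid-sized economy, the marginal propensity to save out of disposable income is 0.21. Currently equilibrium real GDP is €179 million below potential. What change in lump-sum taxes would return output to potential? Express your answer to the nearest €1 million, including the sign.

MPC = 1 − MPS = 1 − 0.21 = 0.79.
Spending multiplier = 1/(1 − MPC) = 1/(1 − 0.79) = 1/0.21 ≈ 4.762.
Tax multiplier = −c·k = −0.79/0.21 ≈ −3.762. Need ΔY = +€179 million, so ΔT = ΔY/(−c·k) = −(+€179 million) × 0.21 / 0.79 ≈ −€48 million.
The government should cut lump-sum taxes by €48 million.

−€48 million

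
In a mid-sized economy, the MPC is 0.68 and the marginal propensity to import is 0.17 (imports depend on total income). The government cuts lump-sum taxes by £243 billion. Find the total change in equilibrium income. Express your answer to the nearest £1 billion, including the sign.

+£337 billion

A lump-sum tax change of −£243 billion shifts disposable income by +£243 billion; first-round consumption changes by −c × ΔT = −0.68 × (−£243 billion) = +£165.24 billion.
Expenditure multiplier = 1/(1 − c + m) = 1/(1 − 0.68 + 0.17) = 1/0.49 ≈ 2.041.
The tax multiplier is −c × k ≈ −1.388, so ΔY = k × (−c·ΔT) = (+£165.24 billion) / 0.49 ≈ +£337 billion.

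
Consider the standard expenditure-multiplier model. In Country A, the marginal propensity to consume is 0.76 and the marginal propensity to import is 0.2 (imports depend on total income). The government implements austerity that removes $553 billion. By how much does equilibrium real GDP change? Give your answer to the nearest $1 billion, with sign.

Government-spending multiplier = 1/(1 − c + m) = 1/(1 − 0.76 + 0.2) = 1/0.44 ≈ 2.273.
ΔY = k × ΔG = (−$553 billion) / 0.44 ≈ −$1,257 billion.

−$1,257 billion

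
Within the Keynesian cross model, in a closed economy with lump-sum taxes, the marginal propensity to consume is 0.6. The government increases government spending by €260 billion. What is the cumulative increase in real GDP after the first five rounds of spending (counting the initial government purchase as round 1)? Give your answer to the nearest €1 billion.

Round 1 adds ΔG = €260 billion; each later round is MPC = 0.6 times the previous.
After 5 rounds: 260 + 156 + 93.6 + 56.16 + 33.696 = ΔG·(1 − c^5)/(1 − c) = 260 × (1 − 0.07776)/0.4 ≈ €599 billion.

€599 billion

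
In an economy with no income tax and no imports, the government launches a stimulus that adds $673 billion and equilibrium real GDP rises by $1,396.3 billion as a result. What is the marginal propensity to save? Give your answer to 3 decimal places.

Implied spending multiplier k = ΔY/ΔG = 1,396.3/673 ≈ 2.0747.
Since k = 1/(1 − MPC), MPC = 1 − 1/k = 1 − ΔG/ΔY = 1 − 673/1,396.3 ≈ 0.518.
MPS = 1 − MPC = 0.482.

0.482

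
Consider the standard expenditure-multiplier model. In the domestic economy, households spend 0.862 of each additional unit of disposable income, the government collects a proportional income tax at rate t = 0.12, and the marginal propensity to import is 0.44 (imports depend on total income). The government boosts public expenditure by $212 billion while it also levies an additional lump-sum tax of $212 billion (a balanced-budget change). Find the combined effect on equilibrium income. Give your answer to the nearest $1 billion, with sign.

Expenditure multiplier = 1/(1 − c(1−t) + m) = 1/(1 − 0.862×0.88 + 0.44) = 1/0.68144 ≈ 1.467.
ΔG contributes k·ΔG = (+$212 billion) / 0.68144 ≈ +$311.1 billion.
ΔT of +$212 billion changes first-round spending by −c·ΔT = −$182.744 billion, contributing k·(−c·ΔT) = (−$182.744 billion) / 0.68144 ≈ −$268.2 billion.
Net ΔY = k(ΔG − c·ΔT) = (+$29.256 billion) / 0.68144 ≈ +$43 billion.

+$43 billion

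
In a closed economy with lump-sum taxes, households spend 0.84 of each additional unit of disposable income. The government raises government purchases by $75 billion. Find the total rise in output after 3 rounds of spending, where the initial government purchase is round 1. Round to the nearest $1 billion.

$191 billion

Round 1 adds ΔG = $75 billion; each later round is MPC = 0.84 times the previous.
After 3 rounds: 75 + 63 + 52.92 = ΔG·(1 − c^3)/(1 − c) = 75 × (1 − 0.592704)/0.16 ≈ $191 billion.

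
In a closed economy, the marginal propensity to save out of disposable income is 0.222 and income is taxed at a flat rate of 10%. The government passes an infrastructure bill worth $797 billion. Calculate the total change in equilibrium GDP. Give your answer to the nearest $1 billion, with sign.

+$2,658 billion

MPC = 1 − MPS = 1 − 0.222 = 0.778.
Expenditure multiplier = 1/(1 − c(1−t)) = 1/(1 − 0.778×0.9) = 1/0.2998 ≈ 3.336.
ΔY = k × ΔG = (+$797 billion) / 0.2998 ≈ +$2,658 billion.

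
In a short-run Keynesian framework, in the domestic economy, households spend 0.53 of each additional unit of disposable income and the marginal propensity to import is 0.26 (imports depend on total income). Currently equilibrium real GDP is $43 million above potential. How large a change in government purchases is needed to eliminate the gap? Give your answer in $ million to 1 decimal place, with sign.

−$31.4 million

Spending multiplier = 1/(1 − c + m) = 1/(1 − 0.53 + 0.26) = 1/0.73 ≈ 1.37.
Need ΔY = −$43 million, so ΔG = ΔY/k = (−$43 million) × 0.73 ≈ −$31.4 million.
The government should cut government purchases by $31.4 million.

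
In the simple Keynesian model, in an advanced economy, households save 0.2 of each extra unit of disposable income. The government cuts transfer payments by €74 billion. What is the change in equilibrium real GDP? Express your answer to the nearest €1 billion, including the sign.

−€296 billion

MPC = 1 − MPS = 1 − 0.2 = 0.8.
The transfer change shifts disposable income by −€74 billion, so first-round consumption changes by c·ΔTR = 0.8 × (−€74 billion) = −€59.2 billion.
Expenditure multiplier = 1/(1 − MPC) = 1/(1 − 0.8) = 1/0.2 = 5.
The transfer multiplier is c × k = 4, so ΔY = k × (c·ΔTR) = (−€59.2 billion) / 0.2 = −€296 billion.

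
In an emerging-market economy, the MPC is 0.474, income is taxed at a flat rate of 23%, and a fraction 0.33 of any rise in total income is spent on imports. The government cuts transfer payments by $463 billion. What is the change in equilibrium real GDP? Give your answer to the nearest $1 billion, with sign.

The transfer change shifts disposable income by −$463 billion, so first-round consumption changes by c·ΔTR = 0.474 × (−$463 billion) = −$219.462 billion.
Expenditure multiplier = 1/(1 − c(1−t) + m) = 1/(1 − 0.474×0.77 + 0.33) = 1/0.96502 ≈ 1.036.
The transfer multiplier is c × k ≈ 0.491, so ΔY = k × (c·ΔTR) = (−$219.462 billion) / 0.96502 ≈ −$227 billion.

−$227 billion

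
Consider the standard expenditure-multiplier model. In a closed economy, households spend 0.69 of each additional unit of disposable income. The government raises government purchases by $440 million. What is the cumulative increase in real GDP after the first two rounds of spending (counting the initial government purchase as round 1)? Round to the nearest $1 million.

Round 1 adds ΔG = $440 million; each later round is MPC = 0.69 times the previous.
After 2 rounds: 440 + 303.6 = ΔG·(1 − c^2)/(1 − c) = 440 × (1 − 0.4761)/0.31 ≈ $744 million.

$744 million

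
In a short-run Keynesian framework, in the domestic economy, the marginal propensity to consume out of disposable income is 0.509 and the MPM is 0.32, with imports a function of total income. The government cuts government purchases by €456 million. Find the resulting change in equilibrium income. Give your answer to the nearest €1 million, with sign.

−€562 million

Government-spending multiplier = 1/(1 − c + m) = 1/(1 − 0.509 + 0.32) = 1/0.811 ≈ 1.233.
ΔY = k × ΔG = (−€456 million) / 0.811 ≈ −€562 million.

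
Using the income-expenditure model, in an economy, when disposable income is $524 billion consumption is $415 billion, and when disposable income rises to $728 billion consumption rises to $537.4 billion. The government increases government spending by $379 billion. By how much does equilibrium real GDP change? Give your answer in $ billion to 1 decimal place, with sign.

MPC = ΔC/ΔYd = (537.4 − 415)/(728 − 524) = 122.4/204 = 0.6.
Government-spending multiplier = 1/(1 − MPC) = 1/(1 − 0.6) = 1/0.4 = 2.5.
ΔY = k × ΔG = (+$379 billion) / 0.4 = +$947.5 billion.

+$947.5 billion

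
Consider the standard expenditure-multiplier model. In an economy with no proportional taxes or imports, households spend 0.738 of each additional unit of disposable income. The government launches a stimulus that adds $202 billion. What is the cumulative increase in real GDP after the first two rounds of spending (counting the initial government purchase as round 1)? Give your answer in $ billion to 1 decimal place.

$351.1 billion

Round 1 adds ΔG = $202 billion; each later round is MPC = 0.738 times the previous.
After 2 rounds: 202 + 149.076 = ΔG·(1 − c^2)/(1 − c) = 202 × (1 − 0.544644)/0.262 ≈ $351.1 billion.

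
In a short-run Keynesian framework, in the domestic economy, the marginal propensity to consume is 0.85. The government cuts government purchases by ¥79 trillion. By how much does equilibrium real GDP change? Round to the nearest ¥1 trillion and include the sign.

−¥527 trillion

Spending multiplier = 1/(1 − MPC) = 1/(1 − 0.85) = 1/0.15 ≈ 6.667.
ΔY = k × ΔG = (−¥79 trillion) / 0.15 ≈ −¥527 trillion.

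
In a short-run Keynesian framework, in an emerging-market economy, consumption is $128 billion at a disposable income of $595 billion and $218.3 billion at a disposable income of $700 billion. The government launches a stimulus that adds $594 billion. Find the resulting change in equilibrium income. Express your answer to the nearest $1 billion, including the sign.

+$4,243 billion

MPC = ΔC/ΔYd = (218.3 − 128)/(700 − 595) = 90.3/105 = 0.86.
Government-spending multiplier = 1/(1 − MPC) = 1/(1 − 0.86) = 1/0.14 ≈ 7.143.
ΔY = k × ΔG = (+$594 billion) / 0.14 ≈ +$4,243 billion.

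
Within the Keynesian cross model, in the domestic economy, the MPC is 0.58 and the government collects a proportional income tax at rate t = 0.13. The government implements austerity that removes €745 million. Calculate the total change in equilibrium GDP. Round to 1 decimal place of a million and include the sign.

Expenditure multiplier = 1/(1 − c(1−t)) = 1/(1 − 0.58×0.87) = 1/0.4954 ≈ 2.019.
ΔY = k × ΔG = (−€745 million) / 0.4954 ≈ −€1,503.8 million.

−€1,503.8 million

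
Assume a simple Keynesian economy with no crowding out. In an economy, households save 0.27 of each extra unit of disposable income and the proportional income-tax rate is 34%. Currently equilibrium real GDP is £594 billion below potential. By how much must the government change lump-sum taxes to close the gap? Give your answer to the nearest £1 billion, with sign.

−£422 billion

MPC = 1 − MPS = 1 − 0.27 = 0.73.
Spending multiplier = 1/(1 − c(1−t)) = 1/(1 − 0.73×0.66) = 1/0.5182 ≈ 1.93.
Tax multiplier = −c·k = −0.73/0.5182 ≈ −1.409. Need ΔY = +£594 billion, so ΔT = ΔY/(−c·k) = −(+£594 billion) × 0.5182 / 0.73 ≈ −£422 billion.
The government should cut lump-sum taxes by £422 billion.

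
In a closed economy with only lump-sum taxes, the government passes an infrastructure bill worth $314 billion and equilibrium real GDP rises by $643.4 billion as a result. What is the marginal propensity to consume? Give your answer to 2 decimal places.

Implied spending multiplier k = ΔY/ΔG = 643.4/314 ≈ 2.049.
Since k = 1/(1 − MPC), MPC = 1 − 1/k = 1 − ΔG/ΔY = 1 − 314/643.4 ≈ 0.51.

0.51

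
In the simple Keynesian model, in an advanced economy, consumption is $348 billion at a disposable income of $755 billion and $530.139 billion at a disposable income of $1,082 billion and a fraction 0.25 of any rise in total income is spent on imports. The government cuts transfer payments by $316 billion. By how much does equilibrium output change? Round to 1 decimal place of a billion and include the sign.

−$254.0 billion

MPC = ΔC/ΔYd = (530.139 − 348)/(1,082 − 755) = 182.139/327 = 0.557.
The transfer change shifts disposable income by −$316 billion, so first-round consumption changes by c·ΔTR = 0.557 × (−$316 billion) = −$176.012 billion.
Expenditure multiplier = 1/(1 − c + m) = 1/(1 − 0.557 + 0.25) = 1/0.693 ≈ 1.443.
The transfer multiplier is c × k ≈ 0.804, so ΔY = k × (c·ΔTR) = (−$176.012 billion) / 0.693 ≈ −$254 billion.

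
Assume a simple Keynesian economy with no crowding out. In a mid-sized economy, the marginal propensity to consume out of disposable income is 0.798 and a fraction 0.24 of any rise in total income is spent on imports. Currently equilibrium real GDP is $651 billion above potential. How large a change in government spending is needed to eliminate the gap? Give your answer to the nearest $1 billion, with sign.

Spending multiplier = 1/(1 − c + m) = 1/(1 − 0.798 + 0.24) = 1/0.442 ≈ 2.262.
Need ΔY = −$651 billion, so ΔG = ΔY/k = (−$651 billion) × 0.442 ≈ −$288 billion.
The government should cut government spending by $288 billion.

−$288 billion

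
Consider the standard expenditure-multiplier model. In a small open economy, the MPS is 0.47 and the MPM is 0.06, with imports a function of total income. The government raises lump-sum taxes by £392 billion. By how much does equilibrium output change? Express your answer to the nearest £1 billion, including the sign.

MPC = 1 − MPS = 1 − 0.47 = 0.53.
A lump-sum tax change of +£392 billion shifts disposable income by −£392 billion; first-round consumption changes by −c × ΔT = −0.53 × (+£392 billion) = −£207.76 billion.
Expenditure multiplier = 1/(1 − c + m) = 1/(1 − 0.53 + 0.06) = 1/0.53 ≈ 1.887.
The tax multiplier is −c × k = −1, so ΔY = k × (−c·ΔT) = (−£207.76 billion) / 0.53 = −£392 billion.

−£392 billion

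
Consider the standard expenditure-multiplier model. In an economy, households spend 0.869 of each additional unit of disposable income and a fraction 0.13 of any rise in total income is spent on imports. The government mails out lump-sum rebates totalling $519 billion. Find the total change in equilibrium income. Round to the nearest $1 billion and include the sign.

A lump-sum tax change of −$519 billion shifts disposable income by +$519 billion; first-round consumption changes by −c × ΔT = −0.869 × (−$519 billion) = +$451.011 billion.
Expenditure multiplier = 1/(1 − c + m) = 1/(1 − 0.869 + 0.13) = 1/0.261 ≈ 3.831.
The tax multiplier is −c × k ≈ −3.33, so ΔY = k × (−c·ΔT) = (+$451.011 billion) / 0.261 ≈ +$1,728 billion.

+$1,728 billion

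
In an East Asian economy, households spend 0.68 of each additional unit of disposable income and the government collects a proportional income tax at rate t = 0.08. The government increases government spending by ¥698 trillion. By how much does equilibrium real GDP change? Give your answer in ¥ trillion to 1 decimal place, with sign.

+¥1,864.3 trillion

Spending multiplier = 1/(1 − c(1−t)) = 1/(1 − 0.68×0.92) = 1/0.3744 ≈ 2.671.
ΔY = k × ΔG = (+¥698 trillion) / 0.3744 ≈ +¥1,864.3 trillion.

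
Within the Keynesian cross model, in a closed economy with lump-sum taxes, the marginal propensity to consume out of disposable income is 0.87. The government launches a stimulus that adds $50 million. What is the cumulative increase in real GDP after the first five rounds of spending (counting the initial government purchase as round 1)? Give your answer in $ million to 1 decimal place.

Round 1 adds ΔG = $50 million; each later round is MPC = 0.87 times the previous.
After 5 rounds: 50 + 43.5 + 37.845 + 32.92515 + 28.6448805 = ΔG·(1 − c^5)/(1 − c) = 50 × (1 − 0.4984209207)/0.13 ≈ $192.9 million.

$192.9 million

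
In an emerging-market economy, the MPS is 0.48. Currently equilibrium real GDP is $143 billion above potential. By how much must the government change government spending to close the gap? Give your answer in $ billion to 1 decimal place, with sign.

MPC = 1 − MPS = 1 − 0.48 = 0.52.
Spending multiplier = 1/(1 − MPC) = 1/(1 − 0.52) = 1/0.48 ≈ 2.083.
Need ΔY = −$143 billion, so ΔG = ΔY/k = (−$143 billion) × 0.48 ≈ −$68.6 billion.
The government should cut government spending by $68.6 billion.

−$68.6 billion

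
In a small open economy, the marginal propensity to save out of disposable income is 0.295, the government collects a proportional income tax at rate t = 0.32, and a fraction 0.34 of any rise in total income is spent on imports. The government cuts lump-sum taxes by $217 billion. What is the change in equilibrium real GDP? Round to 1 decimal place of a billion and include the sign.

+$177.8 billion

MPC = 1 − MPS = 1 − 0.295 = 0.705.
A lump-sum tax change of −$217 billion shifts disposable income by +$217 billion; first-round consumption changes by −c × ΔT = −0.705 × (−$217 billion) = +$152.985 billion.
Expenditure multiplier = 1/(1 − c(1−t) + m) = 1/(1 − 0.705×0.68 + 0.34) = 1/0.8606 ≈ 1.162.
The tax multiplier is −c × k ≈ −0.819, so ΔY = k × (−c·ΔT) = (+$152.985 billion) / 0.8606 ≈ +$177.8 billion.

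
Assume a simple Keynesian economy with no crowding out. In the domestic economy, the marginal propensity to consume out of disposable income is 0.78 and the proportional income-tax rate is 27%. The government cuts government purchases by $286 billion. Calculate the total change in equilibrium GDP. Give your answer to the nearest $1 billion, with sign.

Expenditure multiplier = 1/(1 − c(1−t)) = 1/(1 − 0.78×0.73) = 1/0.4306 ≈ 2.322.
ΔY = k × ΔG = (−$286 billion) / 0.4306 ≈ −$664 billion.

−$664 billion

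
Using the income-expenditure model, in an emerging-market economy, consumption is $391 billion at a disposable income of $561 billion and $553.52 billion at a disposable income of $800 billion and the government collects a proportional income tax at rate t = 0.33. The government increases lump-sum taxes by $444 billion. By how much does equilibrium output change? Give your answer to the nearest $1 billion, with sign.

−$555 billion

MPC = ΔC/ΔYd = (553.52 − 391)/(800 − 561) = 162.52/239 = 0.68.
A lump-sum tax change of +$444 billion shifts disposable income by −$444 billion; first-round consumption changes by −c × ΔT = −0.68 × (+$444 billion) = −$301.92 billion.
Expenditure multiplier = 1/(1 − c(1−t)) = 1/(1 − 0.68×0.67) = 1/0.5444 ≈ 1.837.
The tax multiplier is −c × k ≈ −1.249, so ΔY = k × (−c·ΔT) = (−$301.92 billion) / 0.5444 ≈ −$555 billion.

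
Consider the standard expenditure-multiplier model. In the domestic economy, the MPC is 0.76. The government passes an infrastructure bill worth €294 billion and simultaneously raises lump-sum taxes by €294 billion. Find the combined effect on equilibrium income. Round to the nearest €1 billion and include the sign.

+€294 billion

Expenditure multiplier = 1/(1 − MPC) = 1/(1 − 0.76) = 1/0.24 ≈ 4.167.
ΔG contributes k·ΔG = (+€294 billion) / 0.24 = +€1,225 billion.
ΔT of +€294 billion changes first-round spending by −c·ΔT = −€223.44 billion, contributing k·(−c·ΔT) = (−€223.44 billion) / 0.24 = −€931 billion.
With ΔG = ΔT and no other leakages, the balanced-budget multiplier is 1, so ΔY = ΔG = +€294 billion.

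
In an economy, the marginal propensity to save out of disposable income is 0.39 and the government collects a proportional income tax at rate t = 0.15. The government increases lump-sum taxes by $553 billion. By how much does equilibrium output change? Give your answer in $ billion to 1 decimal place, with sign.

MPC = 1 − MPS = 1 − 0.39 = 0.61.
A lump-sum tax change of +$553 billion shifts disposable income by −$553 billion; first-round consumption changes by −c × ΔT = −0.61 × (+$553 billion) = −$337.33 billion.
Expenditure multiplier = 1/(1 − c(1−t)) = 1/(1 − 0.61×0.85) = 1/0.4815 ≈ 2.077.
The tax multiplier is −c × k ≈ −1.267, so ΔY = k × (−c·ΔT) = (−$337.33 billion) / 0.4815 ≈ −$700.6 billion.

−$700.6 billion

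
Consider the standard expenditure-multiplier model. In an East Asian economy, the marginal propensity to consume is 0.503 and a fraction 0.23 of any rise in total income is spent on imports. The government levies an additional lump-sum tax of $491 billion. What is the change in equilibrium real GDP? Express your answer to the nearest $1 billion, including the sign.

−$340 billion

A lump-sum tax change of +$491 billion shifts disposable income by −$491 billion; first-round consumption changes by −c × ΔT = −0.503 × (+$491 billion) = −$246.973 billion.
Expenditure multiplier = 1/(1 − c + m) = 1/(1 − 0.503 + 0.23) = 1/0.727 ≈ 1.376.
The tax multiplier is −c × k ≈ −0.692, so ΔY = k × (−c·ΔT) = (−$246.973 billion) / 0.727 ≈ −$340 billion.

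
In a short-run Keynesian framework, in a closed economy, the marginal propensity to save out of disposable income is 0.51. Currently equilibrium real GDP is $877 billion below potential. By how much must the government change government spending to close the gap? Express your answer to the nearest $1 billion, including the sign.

+$447 billion

MPC = 1 − MPS = 1 − 0.51 = 0.49.
Spending multiplier = 1/(1 − MPC) = 1/(1 − 0.49) = 1/0.51 ≈ 1.961.
Need ΔY = +$877 billion, so ΔG = ΔY/k = (+$877 billion) × 0.51 ≈ +$447 billion.
The government should increase government spending by $447 billion.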